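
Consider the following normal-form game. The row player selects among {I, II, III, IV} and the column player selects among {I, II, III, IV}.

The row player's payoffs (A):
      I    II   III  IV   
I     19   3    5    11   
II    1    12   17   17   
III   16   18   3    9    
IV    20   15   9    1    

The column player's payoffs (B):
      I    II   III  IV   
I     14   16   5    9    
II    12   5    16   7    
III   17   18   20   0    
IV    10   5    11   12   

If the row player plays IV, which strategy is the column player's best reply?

With the row player fixed at IV, the column player's payoffs are: I → 10, II → 5, III → 11, IV → 12.
The maximum is 12, achieved by IV.

IV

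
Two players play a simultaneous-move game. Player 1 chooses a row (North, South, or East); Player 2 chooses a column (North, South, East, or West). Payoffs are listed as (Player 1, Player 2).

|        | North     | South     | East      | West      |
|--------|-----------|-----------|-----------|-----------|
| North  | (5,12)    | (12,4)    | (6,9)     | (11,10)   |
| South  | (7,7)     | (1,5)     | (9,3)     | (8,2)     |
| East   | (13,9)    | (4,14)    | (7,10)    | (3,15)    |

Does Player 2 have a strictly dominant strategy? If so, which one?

No strictly dominant strategy

Check whether one of Player 2's strategies beats all alternatives regardless of what the opponent does.
North is not dominant: against East, South gives 14 > 9.
South is not dominant: against North, North gives 12 > 4.
East is not dominant: against North, North gives 12 > 9.
West is not dominant: against North, North gives 12 > 10.
No single strategy is best against every opponent action.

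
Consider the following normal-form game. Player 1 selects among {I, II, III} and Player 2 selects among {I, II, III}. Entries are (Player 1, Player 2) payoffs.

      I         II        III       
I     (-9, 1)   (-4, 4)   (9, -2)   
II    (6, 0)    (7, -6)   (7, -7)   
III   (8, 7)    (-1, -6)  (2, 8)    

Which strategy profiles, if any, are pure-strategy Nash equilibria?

There is no pure-strategy Nash equilibrium

A profile is a Nash equilibrium when each player is best-responding to the other.
Player 1's best responses — vs I: III (payoff 8); vs II: II (payoff 7); vs III: I (payoff 9).
Player 2's best responses — vs I: II (payoff 4); vs II: I (payoff 0); vs III: III (payoff 8).
No cell has both players best-responding. For instance, Player 1's best reply to III is I, but against I Player 2 prefers II over III.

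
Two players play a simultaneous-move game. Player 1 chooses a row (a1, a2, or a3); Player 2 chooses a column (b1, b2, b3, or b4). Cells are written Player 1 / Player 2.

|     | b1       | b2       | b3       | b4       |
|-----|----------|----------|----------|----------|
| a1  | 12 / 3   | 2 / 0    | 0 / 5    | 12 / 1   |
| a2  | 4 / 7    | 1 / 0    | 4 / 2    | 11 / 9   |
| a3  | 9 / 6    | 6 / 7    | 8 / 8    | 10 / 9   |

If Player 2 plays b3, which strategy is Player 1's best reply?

a3

With Player 2 fixed at b3, Player 1's payoffs are: a1 → 0, a2 → 4, a3 → 8.
The maximum is 8, achieved by a3.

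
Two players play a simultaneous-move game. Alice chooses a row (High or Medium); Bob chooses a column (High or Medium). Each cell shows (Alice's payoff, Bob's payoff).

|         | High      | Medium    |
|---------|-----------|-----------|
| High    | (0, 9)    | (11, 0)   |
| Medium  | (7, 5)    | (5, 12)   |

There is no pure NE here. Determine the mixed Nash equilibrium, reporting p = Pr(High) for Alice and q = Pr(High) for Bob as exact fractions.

Each player's mixing probability is pinned down by making the *other* player indifferent.
Bob indifferent between High and Medium: p·9 + (1−p)·5 = p·0 + (1−p)·12 ⟹ 5 + 4p = 12 + (-12)p ⟹ p = 7/16.
Alice indifferent between High and Medium: q·0 + (1−q)·11 = q·7 + (1−q)·5 ⟹ 11 + (-11)q = 5 + 2q ⟹ q = 6/13.

p = 7/16, q = 6/13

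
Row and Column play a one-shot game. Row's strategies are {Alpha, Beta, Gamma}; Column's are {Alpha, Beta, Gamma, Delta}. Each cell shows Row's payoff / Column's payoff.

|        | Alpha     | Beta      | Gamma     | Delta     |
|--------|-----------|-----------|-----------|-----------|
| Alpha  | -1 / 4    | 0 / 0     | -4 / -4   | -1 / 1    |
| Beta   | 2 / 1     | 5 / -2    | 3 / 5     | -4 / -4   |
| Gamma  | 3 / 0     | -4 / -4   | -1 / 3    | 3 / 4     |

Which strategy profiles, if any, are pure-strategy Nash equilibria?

(Beta, Gamma) and (Gamma, Delta)

A profile is a Nash equilibrium when each player is best-responding to the other.
Row's best responses — vs Alpha: Gamma (payoff 3); vs Beta: Beta (payoff 5); vs Gamma: Beta (payoff 3); vs Delta: Gamma (payoff 3).
Column's best responses — vs Alpha: Alpha (payoff 4); vs Beta: Gamma (payoff 5); vs Gamma: Delta (payoff 4).
Mutual best responses occur at (Beta, Gamma) and (Gamma, Delta); at each, neither player gains by switching.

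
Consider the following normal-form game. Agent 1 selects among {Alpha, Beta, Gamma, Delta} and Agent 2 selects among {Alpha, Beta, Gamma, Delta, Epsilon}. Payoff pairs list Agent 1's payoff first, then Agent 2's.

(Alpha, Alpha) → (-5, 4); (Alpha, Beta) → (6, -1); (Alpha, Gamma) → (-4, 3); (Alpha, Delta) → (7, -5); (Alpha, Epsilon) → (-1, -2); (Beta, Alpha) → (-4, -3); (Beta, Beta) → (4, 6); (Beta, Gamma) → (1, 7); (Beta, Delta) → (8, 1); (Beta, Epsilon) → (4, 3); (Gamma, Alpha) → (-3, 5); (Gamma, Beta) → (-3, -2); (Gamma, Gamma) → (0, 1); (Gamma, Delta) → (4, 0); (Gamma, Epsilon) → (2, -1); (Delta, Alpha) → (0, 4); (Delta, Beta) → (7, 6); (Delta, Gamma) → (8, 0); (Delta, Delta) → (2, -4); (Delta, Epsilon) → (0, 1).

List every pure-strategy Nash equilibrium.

(Delta, Beta)

Check mutual best responses: a cell is a NE iff neither player can gain by unilaterally deviating.
Agent 1's best responses — vs Alpha: Delta (payoff 0); vs Beta: Delta (payoff 7); vs Gamma: Delta (payoff 8); vs Delta: Beta (payoff 8); vs Epsilon: Beta (payoff 4).
Agent 2's best responses — vs Alpha: Alpha (payoff 4); vs Beta: Gamma (payoff 7); vs Gamma: Alpha (payoff 5); vs Delta: Beta (payoff 6).
The only mutual best response is (Delta, Beta); neither player gains by switching there.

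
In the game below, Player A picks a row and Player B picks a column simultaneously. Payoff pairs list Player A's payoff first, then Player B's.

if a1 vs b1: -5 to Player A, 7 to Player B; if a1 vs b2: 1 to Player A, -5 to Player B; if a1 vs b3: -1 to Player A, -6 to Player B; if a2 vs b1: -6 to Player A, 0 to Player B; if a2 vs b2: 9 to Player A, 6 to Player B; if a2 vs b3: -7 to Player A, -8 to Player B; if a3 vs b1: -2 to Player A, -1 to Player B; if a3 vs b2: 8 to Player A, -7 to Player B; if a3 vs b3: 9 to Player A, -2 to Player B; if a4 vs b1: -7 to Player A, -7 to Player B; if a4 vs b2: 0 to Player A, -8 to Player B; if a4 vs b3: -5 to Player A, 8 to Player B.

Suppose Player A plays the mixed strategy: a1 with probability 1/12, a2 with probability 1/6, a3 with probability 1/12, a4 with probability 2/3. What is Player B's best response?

b3

Player B's best reply maximizes expected payoff against the mix.
b1: (1/12)·7 + (1/6)·0 + (1/12)·(-1) + (2/3)·(-7) = -25/6
b2: (1/12)·(-5) + (1/6)·6 + (1/12)·(-7) + (2/3)·(-8) = -16/3
b3: (1/12)·(-6) + (1/6)·(-8) + (1/12)·(-2) + (2/3)·8 = 10/3
Highest expected payoff is 10/3, from b3.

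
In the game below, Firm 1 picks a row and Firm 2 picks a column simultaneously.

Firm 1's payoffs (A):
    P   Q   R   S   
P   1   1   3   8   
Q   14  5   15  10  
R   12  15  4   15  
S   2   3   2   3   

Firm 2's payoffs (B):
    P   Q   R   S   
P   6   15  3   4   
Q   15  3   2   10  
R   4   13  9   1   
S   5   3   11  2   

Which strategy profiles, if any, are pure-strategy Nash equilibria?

A profile is a Nash equilibrium when each player is best-responding to the other.
Firm 1's best responses — vs P: Q (payoff 14); vs Q: R (payoff 15); vs R: Q (payoff 15); vs S: R (payoff 15).
Firm 2's best responses — vs P: Q (payoff 15); vs Q: P (payoff 15); vs R: Q (payoff 13); vs S: R (payoff 11).
Mutual best responses occur at (Q, P) and (R, Q); at each, neither player gains by switching.

(Q, P) and (R, Q)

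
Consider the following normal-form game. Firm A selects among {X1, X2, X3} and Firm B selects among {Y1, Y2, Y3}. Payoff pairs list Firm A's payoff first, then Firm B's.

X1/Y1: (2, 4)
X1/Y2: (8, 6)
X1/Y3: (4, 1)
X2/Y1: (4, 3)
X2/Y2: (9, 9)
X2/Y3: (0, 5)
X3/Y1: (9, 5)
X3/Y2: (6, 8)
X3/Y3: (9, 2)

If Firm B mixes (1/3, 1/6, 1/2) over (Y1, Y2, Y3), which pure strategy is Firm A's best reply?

Firm A's best reply maximizes expected payoff against the mix.
X1: (1/3)·2 + (1/6)·8 + (1/2)·4 = 4
X2: (1/3)·4 + (1/6)·9 + (1/2)·0 = 17/6
X3: (1/3)·9 + (1/6)·6 + (1/2)·9 = 17/2
Highest expected payoff is 17/2, from X3.

X3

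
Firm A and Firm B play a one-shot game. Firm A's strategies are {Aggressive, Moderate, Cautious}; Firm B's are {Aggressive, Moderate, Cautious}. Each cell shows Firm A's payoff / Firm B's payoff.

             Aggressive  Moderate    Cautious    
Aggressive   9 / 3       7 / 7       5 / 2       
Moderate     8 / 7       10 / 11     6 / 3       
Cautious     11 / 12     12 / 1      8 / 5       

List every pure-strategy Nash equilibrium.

(Cautious, Aggressive)

Check mutual best responses: a cell is a NE iff neither player can gain by unilaterally deviating.
Firm A's best responses — vs Aggressive: Cautious (payoff 11); vs Moderate: Cautious (payoff 12); vs Cautious: Cautious (payoff 8).
Firm B's best responses — vs Aggressive: Moderate (payoff 7); vs Moderate: Moderate (payoff 11); vs Cautious: Aggressive (payoff 12).
The only mutual best response is (Cautious, Aggressive); neither player gains by switching there.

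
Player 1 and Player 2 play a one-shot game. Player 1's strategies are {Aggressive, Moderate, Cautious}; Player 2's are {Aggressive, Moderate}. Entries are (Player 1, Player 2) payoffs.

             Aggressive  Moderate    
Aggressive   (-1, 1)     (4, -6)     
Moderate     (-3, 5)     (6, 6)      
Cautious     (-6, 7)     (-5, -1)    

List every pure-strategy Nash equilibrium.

(Aggressive, Aggressive) and (Moderate, Moderate)

A profile is a Nash equilibrium when each player is best-responding to the other.
Player 1's best responses — vs Aggressive: Aggressive (payoff -1); vs Moderate: Moderate (payoff 6).
Player 2's best responses — vs Aggressive: Aggressive (payoff 1); vs Moderate: Moderate (payoff 6); vs Cautious: Aggressive (payoff 7).
Mutual best responses occur at (Aggressive, Aggressive) and (Moderate, Moderate); at each, neither player gains by switching.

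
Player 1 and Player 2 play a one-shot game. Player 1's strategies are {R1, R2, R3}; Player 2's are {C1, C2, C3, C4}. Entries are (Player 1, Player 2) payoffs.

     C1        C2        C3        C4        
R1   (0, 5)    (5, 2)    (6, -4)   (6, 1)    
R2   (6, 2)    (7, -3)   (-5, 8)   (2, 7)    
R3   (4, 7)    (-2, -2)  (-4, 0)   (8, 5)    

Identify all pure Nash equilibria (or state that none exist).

A profile is a Nash equilibrium when each player is best-responding to the other.
Player 1's best responses — vs C1: R2 (payoff 6); vs C2: R2 (payoff 7); vs C3: R1 (payoff 6); vs C4: R3 (payoff 8).
Player 2's best responses — vs R1: C1 (payoff 5); vs R2: C3 (payoff 8); vs R3: C1 (payoff 7).
No cell has both players best-responding. For instance, Player 1's best reply to C2 is R2, but against R2 Player 2 prefers C3 over C2.

None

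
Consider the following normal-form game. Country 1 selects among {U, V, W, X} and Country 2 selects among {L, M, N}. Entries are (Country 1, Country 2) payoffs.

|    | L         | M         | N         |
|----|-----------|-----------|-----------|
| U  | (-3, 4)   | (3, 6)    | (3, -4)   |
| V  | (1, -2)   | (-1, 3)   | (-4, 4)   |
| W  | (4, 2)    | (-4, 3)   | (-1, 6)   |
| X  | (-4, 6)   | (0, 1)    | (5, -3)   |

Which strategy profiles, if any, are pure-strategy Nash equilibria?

A profile is a Nash equilibrium when each player is best-responding to the other.
Country 1's best responses — vs L: W (payoff 4); vs M: U (payoff 3); vs N: X (payoff 5).
Country 2's best responses — vs U: M (payoff 6); vs V: N (payoff 4); vs W: N (payoff 6); vs X: L (payoff 6).
The only mutual best response is (U, M); neither player gains by switching there.

(U, M)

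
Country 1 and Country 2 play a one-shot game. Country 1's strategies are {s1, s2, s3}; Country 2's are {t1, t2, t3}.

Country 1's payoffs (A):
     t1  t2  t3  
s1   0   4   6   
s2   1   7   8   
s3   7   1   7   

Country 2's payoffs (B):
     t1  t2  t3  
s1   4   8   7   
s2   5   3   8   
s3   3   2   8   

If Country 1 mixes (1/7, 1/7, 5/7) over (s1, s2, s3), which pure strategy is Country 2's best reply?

Country 2's best reply maximizes expected payoff against the mix.
t1: (1/7)·4 + (1/7)·5 + (5/7)·3 = 24/7
t2: (1/7)·8 + (1/7)·3 + (5/7)·2 = 3
t3: (1/7)·7 + (1/7)·8 + (5/7)·8 = 55/7
Highest expected payoff is 55/7, from t3.

t3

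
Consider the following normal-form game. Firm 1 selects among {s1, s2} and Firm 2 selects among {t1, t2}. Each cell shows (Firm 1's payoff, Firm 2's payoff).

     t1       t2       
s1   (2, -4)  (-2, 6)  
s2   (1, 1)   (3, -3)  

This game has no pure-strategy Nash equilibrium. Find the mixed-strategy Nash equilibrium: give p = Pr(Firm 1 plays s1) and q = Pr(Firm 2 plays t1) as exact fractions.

p = 2/7, q = 5/6

In a mixed NE each player is indifferent between their pure strategies, so the opponent's mix sets the indifference.
Firm 2 indifferent between t1 and t2: p·(-4) + (1−p)·1 = p·6 + (1−p)·(-3) ⟹ 1 + (-5)p = (-3) + 9p ⟹ p = 2/7.
Firm 1 indifferent between s1 and s2: q·2 + (1−q)·(-2) = q·1 + (1−q)·3 ⟹ (-2) + 4q = 3 + (-2)q ⟹ q = 5/6.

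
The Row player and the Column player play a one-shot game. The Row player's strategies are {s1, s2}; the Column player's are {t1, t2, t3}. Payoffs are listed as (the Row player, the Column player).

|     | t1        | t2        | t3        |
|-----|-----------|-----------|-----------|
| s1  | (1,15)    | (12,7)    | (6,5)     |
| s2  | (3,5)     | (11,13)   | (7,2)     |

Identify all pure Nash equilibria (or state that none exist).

Find each player's best response to every opponent strategy; NE are the intersections.
The Row player's best responses — vs t1: s2 (payoff 3); vs t2: s1 (payoff 12); vs t3: s2 (payoff 7).
The Column player's best responses — vs s1: t1 (payoff 15); vs s2: t2 (payoff 13).
No cell has both players best-responding. For instance, the Row player's best reply to t2 is s1, but against s1 the Column player prefers t1 over t2.

None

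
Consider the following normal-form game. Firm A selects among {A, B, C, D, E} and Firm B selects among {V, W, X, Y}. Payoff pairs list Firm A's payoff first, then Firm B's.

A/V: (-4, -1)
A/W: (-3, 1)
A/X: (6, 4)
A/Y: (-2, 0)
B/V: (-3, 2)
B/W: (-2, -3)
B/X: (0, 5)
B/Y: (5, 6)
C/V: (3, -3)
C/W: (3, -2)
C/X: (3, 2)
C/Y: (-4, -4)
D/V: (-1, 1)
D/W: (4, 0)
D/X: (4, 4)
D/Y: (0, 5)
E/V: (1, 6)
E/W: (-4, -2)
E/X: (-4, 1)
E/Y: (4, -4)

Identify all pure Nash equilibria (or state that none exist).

(A, X) and (B, Y)

A profile is a Nash equilibrium when each player is best-responding to the other.
Firm A's best responses — vs V: C (payoff 3); vs W: D (payoff 4); vs X: A (payoff 6); vs Y: B (payoff 5).
Firm B's best responses — vs A: X (payoff 4); vs B: Y (payoff 6); vs C: X (payoff 2); vs D: Y (payoff 5); vs E: V (payoff 6).
Mutual best responses occur at (A, X) and (B, Y); at each, neither player gains by switching.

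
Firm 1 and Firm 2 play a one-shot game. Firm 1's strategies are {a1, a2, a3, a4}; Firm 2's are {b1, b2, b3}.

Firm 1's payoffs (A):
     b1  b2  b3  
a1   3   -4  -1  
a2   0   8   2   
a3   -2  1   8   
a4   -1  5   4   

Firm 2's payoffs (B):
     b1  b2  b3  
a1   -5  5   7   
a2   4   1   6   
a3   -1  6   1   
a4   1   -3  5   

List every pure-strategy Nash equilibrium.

Check mutual best responses: a cell is a NE iff neither player can gain by unilaterally deviating.
Firm 1's best responses — vs b1: a1 (payoff 3); vs b2: a2 (payoff 8); vs b3: a3 (payoff 8).
Firm 2's best responses — vs a1: b3 (payoff 7); vs a2: b3 (payoff 6); vs a3: b2 (payoff 6); vs a4: b3 (payoff 5).
No cell has both players best-responding. For instance, Firm 1's best reply to b1 is a1, but against a1 Firm 2 prefers b3 over b1.

No pure-strategy Nash equilibrium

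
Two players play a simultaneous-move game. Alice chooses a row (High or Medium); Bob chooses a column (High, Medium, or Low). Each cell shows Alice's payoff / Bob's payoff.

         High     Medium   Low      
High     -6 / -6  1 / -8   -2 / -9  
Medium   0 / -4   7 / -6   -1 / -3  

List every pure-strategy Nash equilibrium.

Find each player's best response to every opponent strategy; NE are the intersections.
Alice's best responses — vs High: Medium (payoff 0); vs Medium: Medium (payoff 7); vs Low: Medium (payoff -1).
Bob's best responses — vs High: High (payoff -6); vs Medium: Low (payoff -3).
The only mutual best response is (Medium, Low); neither player gains by switching there.

(Medium, Low)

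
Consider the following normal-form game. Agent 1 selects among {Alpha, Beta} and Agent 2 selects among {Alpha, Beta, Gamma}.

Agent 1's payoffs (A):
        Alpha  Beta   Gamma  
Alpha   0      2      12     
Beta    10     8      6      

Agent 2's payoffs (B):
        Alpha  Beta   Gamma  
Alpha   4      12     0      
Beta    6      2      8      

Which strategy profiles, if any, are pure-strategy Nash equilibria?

No pure-strategy Nash equilibrium

Check mutual best responses: a cell is a NE iff neither player can gain by unilaterally deviating.
Agent 1's best responses — vs Alpha: Beta (payoff 10); vs Beta: Beta (payoff 8); vs Gamma: Alpha (payoff 12).
Agent 2's best responses — vs Alpha: Beta (payoff 12); vs Beta: Gamma (payoff 8).
No cell has both players best-responding. For instance, Agent 1's best reply to Gamma is Alpha, but against Alpha Agent 2 prefers Beta over Gamma.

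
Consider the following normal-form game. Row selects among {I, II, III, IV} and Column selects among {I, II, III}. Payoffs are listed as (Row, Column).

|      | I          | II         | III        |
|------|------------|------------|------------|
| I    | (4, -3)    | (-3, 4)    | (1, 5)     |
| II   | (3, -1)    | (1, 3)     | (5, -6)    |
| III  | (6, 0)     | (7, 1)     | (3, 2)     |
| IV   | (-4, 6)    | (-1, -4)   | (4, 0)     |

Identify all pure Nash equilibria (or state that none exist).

Check mutual best responses: a cell is a NE iff neither player can gain by unilaterally deviating.
Row's best responses — vs I: III (payoff 6); vs II: III (payoff 7); vs III: II (payoff 5).
Column's best responses — vs I: III (payoff 5); vs II: II (payoff 3); vs III: III (payoff 2); vs IV: I (payoff 6).
No cell has both players best-responding. For instance, Row's best reply to II is III, but against III Column prefers III over II.

None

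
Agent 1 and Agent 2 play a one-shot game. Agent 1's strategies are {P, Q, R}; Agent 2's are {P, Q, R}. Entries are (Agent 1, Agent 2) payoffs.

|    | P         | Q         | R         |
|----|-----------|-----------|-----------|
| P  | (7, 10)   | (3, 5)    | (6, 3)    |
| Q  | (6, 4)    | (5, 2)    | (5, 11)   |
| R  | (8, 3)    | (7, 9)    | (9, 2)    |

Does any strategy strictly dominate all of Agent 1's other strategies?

R

Check whether one of Agent 1's strategies beats all alternatives regardless of what the opponent does.
R strictly dominates: vs P: 8 > each of {7, 6}; vs Q: 7 > each of {3, 5}; vs R: 9 > each of {6, 5}.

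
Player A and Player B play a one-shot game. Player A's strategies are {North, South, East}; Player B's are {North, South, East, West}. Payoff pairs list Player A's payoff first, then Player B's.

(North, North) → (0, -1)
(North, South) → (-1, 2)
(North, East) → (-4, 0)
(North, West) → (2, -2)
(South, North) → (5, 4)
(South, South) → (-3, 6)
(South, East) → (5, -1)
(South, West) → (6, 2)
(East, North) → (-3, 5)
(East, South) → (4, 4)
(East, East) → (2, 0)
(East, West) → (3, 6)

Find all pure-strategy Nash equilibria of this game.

Find each player's best response to every opponent strategy; NE are the intersections.
Player A's best responses — vs North: South (payoff 5); vs South: East (payoff 4); vs East: South (payoff 5); vs West: South (payoff 6).
Player B's best responses — vs North: South (payoff 2); vs South: South (payoff 6); vs East: West (payoff 6).
No cell has both players best-responding. For instance, Player A's best reply to South is East, but against East Player B prefers West over South.

There is no pure-strategy Nash equilibrium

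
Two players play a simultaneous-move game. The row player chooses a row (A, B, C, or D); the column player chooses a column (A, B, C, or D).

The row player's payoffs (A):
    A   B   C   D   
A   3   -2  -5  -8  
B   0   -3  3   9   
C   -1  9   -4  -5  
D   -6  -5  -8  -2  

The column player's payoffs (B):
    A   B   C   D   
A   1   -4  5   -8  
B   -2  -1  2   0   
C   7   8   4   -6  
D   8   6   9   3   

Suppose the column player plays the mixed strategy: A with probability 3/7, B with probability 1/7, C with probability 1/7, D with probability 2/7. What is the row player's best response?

Compute the row player's expected payoff from each pure strategy against the given mix.
A: (3/7)·3 + (1/7)·(-2) + (1/7)·(-5) + (2/7)·(-8) = -2
B: (3/7)·0 + (1/7)·(-3) + (1/7)·3 + (2/7)·9 = 18/7
C: (3/7)·(-1) + (1/7)·9 + (1/7)·(-4) + (2/7)·(-5) = -8/7
D: (3/7)·(-6) + (1/7)·(-5) + (1/7)·(-8) + (2/7)·(-2) = -5
Highest expected payoff is 18/7, from B.

B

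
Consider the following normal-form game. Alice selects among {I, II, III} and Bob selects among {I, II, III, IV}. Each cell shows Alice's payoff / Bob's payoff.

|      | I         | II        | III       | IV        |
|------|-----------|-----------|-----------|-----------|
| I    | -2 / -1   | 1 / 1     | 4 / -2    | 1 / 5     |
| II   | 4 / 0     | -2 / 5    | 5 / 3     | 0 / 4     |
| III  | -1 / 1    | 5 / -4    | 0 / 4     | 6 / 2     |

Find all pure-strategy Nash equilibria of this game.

Check mutual best responses: a cell is a NE iff neither player can gain by unilaterally deviating.
Alice's best responses — vs I: II (payoff 4); vs II: III (payoff 5); vs III: II (payoff 5); vs IV: III (payoff 6).
Bob's best responses — vs I: IV (payoff 5); vs II: II (payoff 5); vs III: III (payoff 4).
No cell has both players best-responding. For instance, Alice's best reply to I is II, but against II Bob prefers II over I.

No pure-strategy Nash equilibrium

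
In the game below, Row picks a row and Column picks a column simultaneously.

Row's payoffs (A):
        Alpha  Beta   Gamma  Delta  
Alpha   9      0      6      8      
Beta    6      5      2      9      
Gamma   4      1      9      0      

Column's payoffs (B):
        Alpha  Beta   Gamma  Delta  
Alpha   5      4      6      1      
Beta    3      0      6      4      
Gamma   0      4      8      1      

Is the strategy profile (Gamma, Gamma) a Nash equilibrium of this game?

Yes

Holding Column at Gamma: Row gets 9 from Gamma, versus 6 from Alpha, 2 from Beta. No profitable deviation for Row.
Holding Row at Gamma: Column gets 8 from Gamma, versus 0 from Alpha, 4 from Beta, 1 from Delta. No profitable deviation for Column either.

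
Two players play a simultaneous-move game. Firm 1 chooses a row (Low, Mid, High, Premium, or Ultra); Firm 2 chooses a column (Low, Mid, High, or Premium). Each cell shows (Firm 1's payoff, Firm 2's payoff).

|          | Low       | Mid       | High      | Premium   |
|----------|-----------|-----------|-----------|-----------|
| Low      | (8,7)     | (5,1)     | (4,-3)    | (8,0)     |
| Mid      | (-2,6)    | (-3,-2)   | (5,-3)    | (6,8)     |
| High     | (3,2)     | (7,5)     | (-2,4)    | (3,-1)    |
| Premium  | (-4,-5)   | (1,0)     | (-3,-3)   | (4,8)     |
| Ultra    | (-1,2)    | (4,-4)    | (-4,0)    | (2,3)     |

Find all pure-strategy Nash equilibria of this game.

(Low, Low) and (High, Mid)

Find each player's best response to every opponent strategy; NE are the intersections.
Firm 1's best responses — vs Low: Low (payoff 8); vs Mid: High (payoff 7); vs High: Mid (payoff 5); vs Premium: Low (payoff 8).
Firm 2's best responses — vs Low: Low (payoff 7); vs Mid: Premium (payoff 8); vs High: Mid (payoff 5); vs Premium: Premium (payoff 8); vs Ultra: Premium (payoff 3).
Mutual best responses occur at (Low, Low) and (High, Mid); at each, neither player gains by switching.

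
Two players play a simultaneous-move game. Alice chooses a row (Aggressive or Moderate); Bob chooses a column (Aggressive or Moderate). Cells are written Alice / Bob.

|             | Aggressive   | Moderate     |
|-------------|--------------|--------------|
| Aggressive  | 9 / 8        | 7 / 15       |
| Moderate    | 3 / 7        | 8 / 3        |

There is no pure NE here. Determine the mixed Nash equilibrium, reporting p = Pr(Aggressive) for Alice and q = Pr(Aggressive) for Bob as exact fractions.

p = 4/11, q = 1/7

Each player's mixing probability is pinned down by making the *other* player indifferent.
Bob indifferent between Aggressive and Moderate: p·8 + (1−p)·7 = p·15 + (1−p)·3 ⟹ 7 + 1p = 3 + 12p ⟹ p = 4/11.
Alice indifferent between Aggressive and Moderate: q·9 + (1−q)·7 = q·3 + (1−q)·8 ⟹ 7 + 2q = 8 + (-5)q ⟹ q = 1/7.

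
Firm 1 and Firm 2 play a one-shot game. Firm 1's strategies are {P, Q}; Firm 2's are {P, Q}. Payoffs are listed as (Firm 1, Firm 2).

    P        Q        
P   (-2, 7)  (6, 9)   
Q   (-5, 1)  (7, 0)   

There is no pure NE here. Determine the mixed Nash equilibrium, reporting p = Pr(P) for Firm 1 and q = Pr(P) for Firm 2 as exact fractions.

Each player's mixing probability is pinned down by making the *other* player indifferent.
Firm 2 indifferent between P and Q: p·7 + (1−p)·1 = p·9 + (1−p)·0 ⟹ 1 + 6p = 0 + 9p ⟹ p = 1/3.
Firm 1 indifferent between P and Q: q·(-2) + (1−q)·6 = q·(-5) + (1−q)·7 ⟹ 6 + (-8)q = 7 + (-12)q ⟹ q = 1/4.

p = 1/3, q = 1/4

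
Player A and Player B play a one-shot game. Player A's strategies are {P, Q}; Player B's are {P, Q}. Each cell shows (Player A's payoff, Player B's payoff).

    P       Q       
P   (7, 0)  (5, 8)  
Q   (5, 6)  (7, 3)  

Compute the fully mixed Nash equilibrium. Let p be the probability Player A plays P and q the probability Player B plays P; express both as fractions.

Each player's mixing probability is pinned down by making the *other* player indifferent.
Player B indifferent between P and Q: p·0 + (1−p)·6 = p·8 + (1−p)·3 ⟹ 6 + (-6)p = 3 + 5p ⟹ p = 3/11.
Player A indifferent between P and Q: q·7 + (1−q)·5 = q·5 + (1−q)·7 ⟹ 5 + 2q = 7 + (-2)q ⟹ q = 1/2.

p = 3/11, q = 1/2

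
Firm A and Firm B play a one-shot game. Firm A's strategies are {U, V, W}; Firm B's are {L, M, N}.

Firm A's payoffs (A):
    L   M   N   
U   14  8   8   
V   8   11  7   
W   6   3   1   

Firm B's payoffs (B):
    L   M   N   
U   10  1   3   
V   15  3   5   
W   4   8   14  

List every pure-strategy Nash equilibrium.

Check mutual best responses: a cell is a NE iff neither player can gain by unilaterally deviating.
Firm A's best responses — vs L: U (payoff 14); vs M: V (payoff 11); vs N: U (payoff 8).
Firm B's best responses — vs U: L (payoff 10); vs V: L (payoff 15); vs W: N (payoff 14).
The only mutual best response is (U, L); neither player gains by switching there.

(U, L)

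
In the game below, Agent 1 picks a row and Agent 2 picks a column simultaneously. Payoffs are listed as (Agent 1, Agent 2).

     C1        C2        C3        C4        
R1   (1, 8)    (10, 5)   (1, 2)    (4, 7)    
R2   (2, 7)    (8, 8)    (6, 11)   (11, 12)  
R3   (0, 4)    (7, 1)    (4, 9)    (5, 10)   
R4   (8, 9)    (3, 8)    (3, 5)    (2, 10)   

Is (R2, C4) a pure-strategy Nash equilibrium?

Holding Agent 2 at C4: Agent 1 gets 11 from R2, versus 4 from R1, 5 from R3, 2 from R4. No profitable deviation for Agent 1.
Holding Agent 1 at R2: Agent 2 gets 12 from C4, versus 7 from C1, 8 from C2, 11 from C3. No profitable deviation for Agent 2 either.

Yes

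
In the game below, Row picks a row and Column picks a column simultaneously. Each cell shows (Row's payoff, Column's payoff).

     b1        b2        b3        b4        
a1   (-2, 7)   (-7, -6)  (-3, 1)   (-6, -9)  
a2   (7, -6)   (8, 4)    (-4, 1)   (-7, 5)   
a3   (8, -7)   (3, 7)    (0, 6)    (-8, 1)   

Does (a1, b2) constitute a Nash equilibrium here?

No

Holding Column at b2: Row gets -7 from a1 but could get 8 by switching to a2. Row has a profitable deviation.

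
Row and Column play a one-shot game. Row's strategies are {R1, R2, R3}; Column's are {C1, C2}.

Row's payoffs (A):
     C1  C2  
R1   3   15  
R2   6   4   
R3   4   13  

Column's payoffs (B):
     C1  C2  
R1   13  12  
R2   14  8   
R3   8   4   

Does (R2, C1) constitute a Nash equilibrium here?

Holding Column at C1: Row gets 6 from R2, versus 3 from R1, 4 from R3. No profitable deviation for Row.
Holding Row at R2: Column gets 14 from C1, versus 8 from C2. No profitable deviation for Column either.

Yes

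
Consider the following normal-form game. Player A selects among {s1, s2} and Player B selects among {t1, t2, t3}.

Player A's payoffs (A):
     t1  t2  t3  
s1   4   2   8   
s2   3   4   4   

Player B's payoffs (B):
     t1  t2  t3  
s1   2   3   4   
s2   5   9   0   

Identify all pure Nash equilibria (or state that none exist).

Find each player's best response to every opponent strategy; NE are the intersections.
Player A's best responses — vs t1: s1 (payoff 4); vs t2: s2 (payoff 4); vs t3: s1 (payoff 8).
Player B's best responses — vs s1: t3 (payoff 4); vs s2: t2 (payoff 9).
Mutual best responses occur at (s1, t3) and (s2, t2); at each, neither player gains by switching.

(s1, t3) and (s2, t2)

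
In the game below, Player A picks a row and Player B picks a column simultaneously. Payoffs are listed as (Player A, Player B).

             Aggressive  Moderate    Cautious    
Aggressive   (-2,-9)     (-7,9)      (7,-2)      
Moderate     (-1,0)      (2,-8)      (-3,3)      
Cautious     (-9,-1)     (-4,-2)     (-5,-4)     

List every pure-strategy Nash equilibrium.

No pure-strategy Nash equilibrium

Check mutual best responses: a cell is a NE iff neither player can gain by unilaterally deviating.
Player A's best responses — vs Aggressive: Moderate (payoff -1); vs Moderate: Moderate (payoff 2); vs Cautious: Aggressive (payoff 7).
Player B's best responses — vs Aggressive: Moderate (payoff 9); vs Moderate: Cautious (payoff 3); vs Cautious: Aggressive (payoff -1).
No cell has both players best-responding. For instance, Player A's best reply to Cautious is Aggressive, but against Aggressive Player B prefers Moderate over Cautious.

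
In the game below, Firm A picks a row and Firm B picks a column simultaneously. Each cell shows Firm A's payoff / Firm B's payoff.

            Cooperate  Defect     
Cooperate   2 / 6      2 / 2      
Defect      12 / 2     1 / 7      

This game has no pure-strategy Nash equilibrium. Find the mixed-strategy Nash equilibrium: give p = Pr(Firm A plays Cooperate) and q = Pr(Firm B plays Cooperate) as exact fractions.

In a mixed NE each player is indifferent between their pure strategies, so the opponent's mix sets the indifference.
Firm B indifferent between Cooperate and Defect: p·6 + (1−p)·2 = p·2 + (1−p)·7 ⟹ 2 + 4p = 7 + (-5)p ⟹ p = 5/9.
Firm A indifferent between Cooperate and Defect: q·2 + (1−q)·2 = q·12 + (1−q)·1 ⟹ 2 + 0q = 1 + 11q ⟹ q = 1/11.

p = 5/9, q = 1/11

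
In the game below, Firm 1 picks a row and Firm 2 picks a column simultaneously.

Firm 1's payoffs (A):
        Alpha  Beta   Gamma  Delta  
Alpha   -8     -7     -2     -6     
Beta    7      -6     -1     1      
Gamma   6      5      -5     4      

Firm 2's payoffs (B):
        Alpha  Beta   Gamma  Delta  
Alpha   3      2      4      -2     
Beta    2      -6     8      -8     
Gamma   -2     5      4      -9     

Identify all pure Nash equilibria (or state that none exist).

(Beta, Gamma) and (Gamma, Beta)

Find each player's best response to every opponent strategy; NE are the intersections.
Firm 1's best responses — vs Alpha: Beta (payoff 7); vs Beta: Gamma (payoff 5); vs Gamma: Beta (payoff -1); vs Delta: Gamma (payoff 4).
Firm 2's best responses — vs Alpha: Gamma (payoff 4); vs Beta: Gamma (payoff 8); vs Gamma: Beta (payoff 5).
Mutual best responses occur at (Beta, Gamma) and (Gamma, Beta); at each, neither player gains by switching.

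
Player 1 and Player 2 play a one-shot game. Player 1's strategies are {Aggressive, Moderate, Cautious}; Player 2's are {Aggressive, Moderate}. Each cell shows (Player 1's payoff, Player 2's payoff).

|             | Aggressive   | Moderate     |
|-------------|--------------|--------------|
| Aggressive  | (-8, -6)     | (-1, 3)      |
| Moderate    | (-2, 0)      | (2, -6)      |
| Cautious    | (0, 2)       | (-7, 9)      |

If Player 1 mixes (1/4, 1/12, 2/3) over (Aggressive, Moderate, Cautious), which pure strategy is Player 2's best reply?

Moderate

Player 2's best reply maximizes expected payoff against the mix.
Aggressive: (1/4)·(-6) + (1/12)·0 + (2/3)·2 = -1/6
Moderate: (1/4)·3 + (1/12)·(-6) + (2/3)·9 = 25/4
Highest expected payoff is 25/4, from Moderate.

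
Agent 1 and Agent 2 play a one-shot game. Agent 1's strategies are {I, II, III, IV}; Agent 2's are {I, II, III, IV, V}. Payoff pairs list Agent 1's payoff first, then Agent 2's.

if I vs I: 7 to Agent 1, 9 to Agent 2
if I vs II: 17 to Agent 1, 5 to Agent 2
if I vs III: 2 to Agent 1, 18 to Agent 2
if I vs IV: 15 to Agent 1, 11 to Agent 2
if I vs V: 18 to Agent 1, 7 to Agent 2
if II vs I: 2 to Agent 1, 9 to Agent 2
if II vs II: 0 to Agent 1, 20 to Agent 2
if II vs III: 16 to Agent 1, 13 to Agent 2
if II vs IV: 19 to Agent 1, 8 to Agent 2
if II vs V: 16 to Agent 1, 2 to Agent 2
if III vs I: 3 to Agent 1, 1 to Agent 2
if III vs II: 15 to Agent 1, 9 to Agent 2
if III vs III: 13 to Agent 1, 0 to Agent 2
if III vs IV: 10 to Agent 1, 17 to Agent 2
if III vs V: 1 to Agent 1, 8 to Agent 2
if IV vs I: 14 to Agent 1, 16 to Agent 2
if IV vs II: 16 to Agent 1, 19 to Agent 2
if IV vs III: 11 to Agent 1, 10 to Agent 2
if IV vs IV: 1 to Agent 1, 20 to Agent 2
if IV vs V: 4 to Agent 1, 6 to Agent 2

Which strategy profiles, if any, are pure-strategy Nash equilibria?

Check mutual best responses: a cell is a NE iff neither player can gain by unilaterally deviating.
Agent 1's best responses — vs I: IV (payoff 14); vs II: I (payoff 17); vs III: II (payoff 16); vs IV: II (payoff 19); vs V: I (payoff 18).
Agent 2's best responses — vs I: III (payoff 18); vs II: II (payoff 20); vs III: IV (payoff 17); vs IV: IV (payoff 20).
No cell has both players best-responding. For instance, Agent 1's best reply to IV is II, but against II Agent 2 prefers II over IV.

No pure-strategy Nash equilibrium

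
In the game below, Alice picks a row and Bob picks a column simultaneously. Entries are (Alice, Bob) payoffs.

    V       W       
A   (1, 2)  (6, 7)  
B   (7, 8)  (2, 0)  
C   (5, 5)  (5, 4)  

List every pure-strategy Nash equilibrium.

Find each player's best response to every opponent strategy; NE are the intersections.
Alice's best responses — vs V: B (payoff 7); vs W: A (payoff 6).
Bob's best responses — vs A: W (payoff 7); vs B: V (payoff 8); vs C: V (payoff 5).
Mutual best responses occur at (A, W) and (B, V); at each, neither player gains by switching.

(A, W) and (B, V)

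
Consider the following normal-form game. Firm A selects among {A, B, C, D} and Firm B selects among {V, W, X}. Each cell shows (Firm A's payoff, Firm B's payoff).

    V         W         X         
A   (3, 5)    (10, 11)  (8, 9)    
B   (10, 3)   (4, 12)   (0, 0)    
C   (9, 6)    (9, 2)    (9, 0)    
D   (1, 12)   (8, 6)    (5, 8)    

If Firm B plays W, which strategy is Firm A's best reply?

With Firm B fixed at W, Firm A's payoffs are: A → 10, B → 4, C → 9, D → 8.
The maximum is 10, achieved by A.

A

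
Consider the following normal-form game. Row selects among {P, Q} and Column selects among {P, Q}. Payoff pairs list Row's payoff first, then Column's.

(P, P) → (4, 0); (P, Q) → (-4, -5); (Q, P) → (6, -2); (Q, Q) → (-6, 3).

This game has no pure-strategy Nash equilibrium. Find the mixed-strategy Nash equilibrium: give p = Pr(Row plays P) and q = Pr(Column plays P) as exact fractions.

In a mixed NE each player is indifferent between their pure strategies, so the opponent's mix sets the indifference.
Column indifferent between P and Q: p·0 + (1−p)·(-2) = p·(-5) + (1−p)·3 ⟹ (-2) + 2p = 3 + (-8)p ⟹ p = 1/2.
Row indifferent between P and Q: q·4 + (1−q)·(-4) = q·6 + (1−q)·(-6) ⟹ (-4) + 8q = (-6) + 12q ⟹ q = 1/2.

p = 1/2, q = 1/2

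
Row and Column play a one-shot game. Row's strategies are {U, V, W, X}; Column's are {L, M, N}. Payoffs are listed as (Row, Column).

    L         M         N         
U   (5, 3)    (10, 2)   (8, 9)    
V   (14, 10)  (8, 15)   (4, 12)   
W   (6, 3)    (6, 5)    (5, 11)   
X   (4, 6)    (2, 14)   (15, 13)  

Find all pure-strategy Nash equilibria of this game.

Check mutual best responses: a cell is a NE iff neither player can gain by unilaterally deviating.
Row's best responses — vs L: V (payoff 14); vs M: U (payoff 10); vs N: X (payoff 15).
Column's best responses — vs U: N (payoff 9); vs V: M (payoff 15); vs W: N (payoff 11); vs X: M (payoff 14).
No cell has both players best-responding. For instance, Row's best reply to L is V, but against V Column prefers M over L.

No pure-strategy Nash equilibrium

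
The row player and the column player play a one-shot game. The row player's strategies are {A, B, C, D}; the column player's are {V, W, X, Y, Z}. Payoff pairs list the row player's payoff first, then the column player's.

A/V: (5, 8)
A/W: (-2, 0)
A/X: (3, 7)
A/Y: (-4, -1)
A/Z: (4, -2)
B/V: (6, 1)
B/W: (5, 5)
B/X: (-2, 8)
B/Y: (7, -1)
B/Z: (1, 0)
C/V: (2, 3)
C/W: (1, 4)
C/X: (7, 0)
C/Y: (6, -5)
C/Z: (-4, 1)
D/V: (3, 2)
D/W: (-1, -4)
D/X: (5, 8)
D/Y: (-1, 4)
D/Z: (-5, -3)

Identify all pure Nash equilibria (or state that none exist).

A profile is a Nash equilibrium when each player is best-responding to the other.
The row player's best responses — vs V: B (payoff 6); vs W: B (payoff 5); vs X: C (payoff 7); vs Y: B (payoff 7); vs Z: A (payoff 4).
The column player's best responses — vs A: V (payoff 8); vs B: X (payoff 8); vs C: W (payoff 4); vs D: X (payoff 8).
No cell has both players best-responding. For instance, the row player's best reply to X is C, but against C the column player prefers W over X.

There is no pure-strategy Nash equilibrium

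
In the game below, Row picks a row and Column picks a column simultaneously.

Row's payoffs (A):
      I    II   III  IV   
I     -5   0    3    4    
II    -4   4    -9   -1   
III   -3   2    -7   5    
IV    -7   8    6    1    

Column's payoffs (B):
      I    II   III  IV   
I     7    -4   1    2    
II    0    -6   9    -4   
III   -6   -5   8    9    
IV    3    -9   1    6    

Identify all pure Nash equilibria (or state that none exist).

Find each player's best response to every opponent strategy; NE are the intersections.
Row's best responses — vs I: III (payoff -3); vs II: IV (payoff 8); vs III: IV (payoff 6); vs IV: III (payoff 5).
Column's best responses — vs I: I (payoff 7); vs II: III (payoff 9); vs III: IV (payoff 9); vs IV: IV (payoff 6).
The only mutual best response is (III, IV); neither player gains by switching there.

(III, IV)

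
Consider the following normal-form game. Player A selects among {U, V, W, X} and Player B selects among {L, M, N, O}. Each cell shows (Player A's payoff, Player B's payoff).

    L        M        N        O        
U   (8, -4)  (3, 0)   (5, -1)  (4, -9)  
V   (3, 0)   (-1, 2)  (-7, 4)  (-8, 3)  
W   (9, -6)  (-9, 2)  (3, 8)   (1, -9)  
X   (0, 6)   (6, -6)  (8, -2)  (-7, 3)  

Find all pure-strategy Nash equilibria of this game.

None

Check mutual best responses: a cell is a NE iff neither player can gain by unilaterally deviating.
Player A's best responses — vs L: W (payoff 9); vs M: X (payoff 6); vs N: X (payoff 8); vs O: U (payoff 4).
Player B's best responses — vs U: M (payoff 0); vs V: N (payoff 4); vs W: N (payoff 8); vs X: L (payoff 6).
No cell has both players best-responding. For instance, Player A's best reply to L is W, but against W Player B prefers N over L.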